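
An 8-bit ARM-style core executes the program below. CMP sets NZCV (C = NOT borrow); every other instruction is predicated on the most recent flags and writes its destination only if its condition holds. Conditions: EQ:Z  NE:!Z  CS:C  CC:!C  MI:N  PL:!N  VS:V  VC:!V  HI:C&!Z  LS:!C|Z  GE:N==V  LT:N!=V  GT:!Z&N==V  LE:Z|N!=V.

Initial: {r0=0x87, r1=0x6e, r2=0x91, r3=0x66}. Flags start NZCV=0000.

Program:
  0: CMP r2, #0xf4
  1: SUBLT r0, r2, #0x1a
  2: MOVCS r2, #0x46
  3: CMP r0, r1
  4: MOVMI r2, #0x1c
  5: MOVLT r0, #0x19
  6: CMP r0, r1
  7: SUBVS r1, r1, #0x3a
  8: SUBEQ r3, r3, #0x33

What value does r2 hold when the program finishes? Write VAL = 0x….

VAL = 0x91

0: ✓ CMP  NZCV=1000
1: ✓ SUBLT  r0←0x77
2: · MOVCS
3: ✓ CMP  NZCV=0010
4: · MOVMI
5: · MOVLT
6: ✓ CMP  NZCV=0010
7: · SUBVS
8: · SUBEQ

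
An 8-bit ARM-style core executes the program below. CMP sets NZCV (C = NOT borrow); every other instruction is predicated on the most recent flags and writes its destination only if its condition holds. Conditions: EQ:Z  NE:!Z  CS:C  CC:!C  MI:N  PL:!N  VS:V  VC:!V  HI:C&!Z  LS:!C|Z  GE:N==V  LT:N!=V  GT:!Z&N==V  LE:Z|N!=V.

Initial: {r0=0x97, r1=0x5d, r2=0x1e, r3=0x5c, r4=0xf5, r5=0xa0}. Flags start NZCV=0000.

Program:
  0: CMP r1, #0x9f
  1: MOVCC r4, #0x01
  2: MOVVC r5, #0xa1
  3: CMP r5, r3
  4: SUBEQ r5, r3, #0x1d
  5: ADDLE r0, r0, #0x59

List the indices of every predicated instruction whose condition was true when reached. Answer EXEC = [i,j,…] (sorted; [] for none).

[0] flags=1001 → (cmp)
[1] flags=1001 CC?T → r4=0x01
[2] flags=1001 VC?F → skip
[3] flags=0011 → (cmp)
[4] flags=0011 EQ?F → skip
[5] flags=0011 LE?T → r0=0xf0

EXEC = [1,5]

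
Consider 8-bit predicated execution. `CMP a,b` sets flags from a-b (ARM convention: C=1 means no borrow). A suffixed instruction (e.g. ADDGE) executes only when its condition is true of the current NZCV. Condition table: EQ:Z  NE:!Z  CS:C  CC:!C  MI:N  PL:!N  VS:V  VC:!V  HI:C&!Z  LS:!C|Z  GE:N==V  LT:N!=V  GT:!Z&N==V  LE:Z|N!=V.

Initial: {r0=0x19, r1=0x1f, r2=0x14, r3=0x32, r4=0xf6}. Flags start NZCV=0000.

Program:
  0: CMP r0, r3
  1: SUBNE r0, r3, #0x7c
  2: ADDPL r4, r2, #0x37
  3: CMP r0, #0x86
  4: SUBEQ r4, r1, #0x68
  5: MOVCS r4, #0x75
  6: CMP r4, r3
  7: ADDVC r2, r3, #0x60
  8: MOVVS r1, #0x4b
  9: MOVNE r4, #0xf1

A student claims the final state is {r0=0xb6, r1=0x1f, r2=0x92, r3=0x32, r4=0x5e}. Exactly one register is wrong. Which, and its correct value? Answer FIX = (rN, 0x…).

FIX = (r4, 0xf1)

[0] flags=1000 → (cmp)
[1] flags=1000 NE?T → r0=0xb6
[2] flags=1000 PL?F → skip
[3] flags=0010 → (cmp)
[4] flags=0010 EQ?F → skip
[5] flags=0010 CS?T → r4=0x75
[6] flags=0010 → (cmp)
[7] flags=0010 VC?T → r2=0x92
[8] flags=0010 VS?F → skip
[9] flags=0010 NE?T → r4=0xf1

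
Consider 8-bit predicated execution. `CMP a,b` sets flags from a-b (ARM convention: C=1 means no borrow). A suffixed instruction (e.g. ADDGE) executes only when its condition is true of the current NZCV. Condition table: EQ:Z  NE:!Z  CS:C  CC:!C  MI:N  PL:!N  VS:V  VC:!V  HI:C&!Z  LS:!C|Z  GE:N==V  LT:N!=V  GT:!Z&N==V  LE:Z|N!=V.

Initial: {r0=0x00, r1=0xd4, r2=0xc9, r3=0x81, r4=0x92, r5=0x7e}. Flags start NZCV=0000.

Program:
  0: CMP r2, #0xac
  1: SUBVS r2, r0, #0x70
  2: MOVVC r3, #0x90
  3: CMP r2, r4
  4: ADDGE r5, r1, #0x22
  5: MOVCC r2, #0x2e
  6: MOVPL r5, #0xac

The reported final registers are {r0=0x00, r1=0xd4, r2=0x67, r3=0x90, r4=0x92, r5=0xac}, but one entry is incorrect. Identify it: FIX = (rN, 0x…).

[0] flags=0010 → (cmp)
[1] flags=0010 VS?F → skip
[2] flags=0010 VC?T → r3=0x90
[3] flags=0010 → (cmp)
[4] flags=0010 GE?T → r5=0xf6
[5] flags=0010 CC?F → skip
[6] flags=0010 PL?T → r5=0xac

FIX = (r2, 0xc9)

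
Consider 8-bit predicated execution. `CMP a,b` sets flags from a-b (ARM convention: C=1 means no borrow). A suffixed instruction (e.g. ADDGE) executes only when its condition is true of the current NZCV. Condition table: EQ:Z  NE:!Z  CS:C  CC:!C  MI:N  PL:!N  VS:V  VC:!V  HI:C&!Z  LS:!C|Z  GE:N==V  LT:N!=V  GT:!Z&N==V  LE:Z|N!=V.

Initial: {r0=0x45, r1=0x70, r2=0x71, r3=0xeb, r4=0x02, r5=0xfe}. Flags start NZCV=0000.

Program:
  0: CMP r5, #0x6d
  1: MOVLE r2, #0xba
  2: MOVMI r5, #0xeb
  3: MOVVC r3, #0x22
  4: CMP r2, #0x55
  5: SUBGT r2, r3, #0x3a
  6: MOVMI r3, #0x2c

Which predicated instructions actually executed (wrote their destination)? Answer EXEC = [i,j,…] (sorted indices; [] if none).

[0] flags=1010 → (cmp)
[1] flags=1010 LE?T → r2=0xba
[2] flags=1010 MI?T → r5=0xeb
[3] flags=1010 VC?T → r3=0x22
[4] flags=0011 → (cmp)
[5] flags=0011 GT?F → skip
[6] flags=0011 MI?F → skip

EXEC = [1,2,3]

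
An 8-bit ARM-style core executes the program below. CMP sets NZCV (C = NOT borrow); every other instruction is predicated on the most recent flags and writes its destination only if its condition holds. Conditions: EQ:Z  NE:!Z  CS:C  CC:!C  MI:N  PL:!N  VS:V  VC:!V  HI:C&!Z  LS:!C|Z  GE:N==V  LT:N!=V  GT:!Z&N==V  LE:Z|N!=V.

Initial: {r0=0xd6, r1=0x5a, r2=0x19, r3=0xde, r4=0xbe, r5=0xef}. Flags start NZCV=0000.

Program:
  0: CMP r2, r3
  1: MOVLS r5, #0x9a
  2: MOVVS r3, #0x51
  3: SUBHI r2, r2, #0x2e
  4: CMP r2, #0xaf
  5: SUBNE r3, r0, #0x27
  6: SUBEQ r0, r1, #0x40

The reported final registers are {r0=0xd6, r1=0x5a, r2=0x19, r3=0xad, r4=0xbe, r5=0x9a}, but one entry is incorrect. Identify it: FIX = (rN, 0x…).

FIX = (r3, 0xaf)

[0] flags=0000 → (cmp)
[1] flags=0000 LS?T → r5=0x9a
[2] flags=0000 VS?F → skip
[3] flags=0000 HI?F → skip
[4] flags=0000 → (cmp)
[5] flags=0000 NE?T → r3=0xaf
[6] flags=0000 EQ?F → skip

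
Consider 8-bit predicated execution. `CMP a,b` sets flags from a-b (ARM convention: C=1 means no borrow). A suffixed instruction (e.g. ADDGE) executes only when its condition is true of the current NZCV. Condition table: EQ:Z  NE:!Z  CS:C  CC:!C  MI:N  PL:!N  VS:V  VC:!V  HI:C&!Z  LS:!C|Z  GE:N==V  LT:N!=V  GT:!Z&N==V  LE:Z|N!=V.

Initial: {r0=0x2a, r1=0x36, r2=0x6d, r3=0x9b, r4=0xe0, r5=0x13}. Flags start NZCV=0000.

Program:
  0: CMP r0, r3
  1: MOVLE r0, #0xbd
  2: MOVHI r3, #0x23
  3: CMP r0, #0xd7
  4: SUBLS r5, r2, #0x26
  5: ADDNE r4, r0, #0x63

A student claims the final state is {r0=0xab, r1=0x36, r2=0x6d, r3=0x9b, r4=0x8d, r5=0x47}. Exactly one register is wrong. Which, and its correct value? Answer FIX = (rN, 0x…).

[0] flags=1001 → (cmp)
[1] flags=1001 LE?F → skip
[2] flags=1001 HI?F → skip
[3] flags=0000 → (cmp)
[4] flags=0000 LS?T → r5=0x47
[5] flags=0000 NE?T → r4=0x8d

FIX = (r0, 0x2a)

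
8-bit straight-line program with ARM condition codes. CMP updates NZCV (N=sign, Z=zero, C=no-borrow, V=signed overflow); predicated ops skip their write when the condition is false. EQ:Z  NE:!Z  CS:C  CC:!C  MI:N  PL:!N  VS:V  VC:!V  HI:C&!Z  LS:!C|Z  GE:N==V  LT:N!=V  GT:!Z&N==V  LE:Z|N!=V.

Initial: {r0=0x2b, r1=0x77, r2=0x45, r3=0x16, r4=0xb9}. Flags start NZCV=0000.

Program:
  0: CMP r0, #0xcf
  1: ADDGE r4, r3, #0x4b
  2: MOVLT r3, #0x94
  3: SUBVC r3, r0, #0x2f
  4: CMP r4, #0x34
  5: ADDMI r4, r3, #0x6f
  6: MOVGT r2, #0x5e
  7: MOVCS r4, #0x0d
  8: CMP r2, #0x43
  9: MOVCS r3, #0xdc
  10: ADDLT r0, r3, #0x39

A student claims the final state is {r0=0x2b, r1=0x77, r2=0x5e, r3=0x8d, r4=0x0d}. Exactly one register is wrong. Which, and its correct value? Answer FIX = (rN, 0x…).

[0] flags=0000 → (cmp)
[1] flags=0000 GE?T → r4=0x61
[2] flags=0000 LT?F → skip
[3] flags=0000 VC?T → r3=0xfc
[4] flags=0010 → (cmp)
[5] flags=0010 MI?F → skip
[6] flags=0010 GT?T → r2=0x5e
[7] flags=0010 CS?T → r4=0x0d
[8] flags=0010 → (cmp)
[9] flags=0010 CS?T → r3=0xdc
[10] flags=0010 LT?F → skip

FIX = (r3, 0xdc)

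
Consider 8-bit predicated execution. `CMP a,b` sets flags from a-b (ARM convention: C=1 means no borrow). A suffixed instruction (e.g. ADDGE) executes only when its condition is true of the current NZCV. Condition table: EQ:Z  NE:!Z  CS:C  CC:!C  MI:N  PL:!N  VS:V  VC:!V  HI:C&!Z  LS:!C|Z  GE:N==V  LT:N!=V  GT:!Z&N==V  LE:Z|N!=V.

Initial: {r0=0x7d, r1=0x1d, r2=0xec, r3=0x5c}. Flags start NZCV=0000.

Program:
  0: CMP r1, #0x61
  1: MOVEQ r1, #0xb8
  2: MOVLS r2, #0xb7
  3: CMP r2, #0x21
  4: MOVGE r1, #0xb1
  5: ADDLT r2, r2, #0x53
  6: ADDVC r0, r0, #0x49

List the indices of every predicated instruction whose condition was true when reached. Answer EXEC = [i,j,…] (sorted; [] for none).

EXEC = [2,5,6]

0: ✓ CMP  NZCV=1000
1: · MOVEQ
2: ✓ MOVLS  r2←0xb7
3: ✓ CMP  NZCV=1010
4: · MOVGE
5: ✓ ADDLT  r2←0x0a
6: ✓ ADDVC  r0←0xc6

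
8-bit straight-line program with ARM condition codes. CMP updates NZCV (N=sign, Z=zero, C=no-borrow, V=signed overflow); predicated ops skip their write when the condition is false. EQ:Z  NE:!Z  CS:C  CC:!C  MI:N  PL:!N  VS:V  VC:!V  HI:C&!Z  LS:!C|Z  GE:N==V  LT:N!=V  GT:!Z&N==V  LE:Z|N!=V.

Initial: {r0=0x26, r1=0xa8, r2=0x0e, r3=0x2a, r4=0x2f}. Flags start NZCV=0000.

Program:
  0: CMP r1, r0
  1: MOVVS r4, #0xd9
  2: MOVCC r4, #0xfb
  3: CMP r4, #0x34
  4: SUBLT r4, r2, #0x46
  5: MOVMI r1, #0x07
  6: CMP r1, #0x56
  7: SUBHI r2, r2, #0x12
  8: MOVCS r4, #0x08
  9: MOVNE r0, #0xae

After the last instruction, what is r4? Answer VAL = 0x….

VAL = 0xc8

0: ✓ CMP  NZCV=1010
1: · MOVVS
2: · MOVCC
3: ✓ CMP  NZCV=1000
4: ✓ SUBLT  r4←0xc8
5: ✓ MOVMI  r1←0x07
6: ✓ CMP  NZCV=1000
7: · SUBHI
8: · MOVCS
9: ✓ MOVNE  r0←0xae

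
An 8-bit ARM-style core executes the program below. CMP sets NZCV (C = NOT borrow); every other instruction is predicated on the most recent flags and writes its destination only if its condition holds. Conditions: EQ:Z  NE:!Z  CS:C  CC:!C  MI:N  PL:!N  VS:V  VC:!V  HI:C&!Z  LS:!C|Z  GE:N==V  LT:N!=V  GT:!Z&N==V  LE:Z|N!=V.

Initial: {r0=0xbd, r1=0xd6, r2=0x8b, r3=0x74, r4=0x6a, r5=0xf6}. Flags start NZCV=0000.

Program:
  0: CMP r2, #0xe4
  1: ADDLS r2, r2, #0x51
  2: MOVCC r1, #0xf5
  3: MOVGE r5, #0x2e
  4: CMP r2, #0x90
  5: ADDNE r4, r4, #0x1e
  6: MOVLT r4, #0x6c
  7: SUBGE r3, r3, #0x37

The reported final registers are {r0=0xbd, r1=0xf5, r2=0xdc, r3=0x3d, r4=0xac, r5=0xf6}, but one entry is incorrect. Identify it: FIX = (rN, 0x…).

[0] flags=1000 → (cmp)
[1] flags=1000 LS?T → r2=0xdc
[2] flags=1000 CC?T → r1=0xf5
[3] flags=1000 GE?F → skip
[4] flags=0010 → (cmp)
[5] flags=0010 NE?T → r4=0x88
[6] flags=0010 LT?F → skip
[7] flags=0010 GE?T → r3=0x3d

FIX = (r4, 0x88)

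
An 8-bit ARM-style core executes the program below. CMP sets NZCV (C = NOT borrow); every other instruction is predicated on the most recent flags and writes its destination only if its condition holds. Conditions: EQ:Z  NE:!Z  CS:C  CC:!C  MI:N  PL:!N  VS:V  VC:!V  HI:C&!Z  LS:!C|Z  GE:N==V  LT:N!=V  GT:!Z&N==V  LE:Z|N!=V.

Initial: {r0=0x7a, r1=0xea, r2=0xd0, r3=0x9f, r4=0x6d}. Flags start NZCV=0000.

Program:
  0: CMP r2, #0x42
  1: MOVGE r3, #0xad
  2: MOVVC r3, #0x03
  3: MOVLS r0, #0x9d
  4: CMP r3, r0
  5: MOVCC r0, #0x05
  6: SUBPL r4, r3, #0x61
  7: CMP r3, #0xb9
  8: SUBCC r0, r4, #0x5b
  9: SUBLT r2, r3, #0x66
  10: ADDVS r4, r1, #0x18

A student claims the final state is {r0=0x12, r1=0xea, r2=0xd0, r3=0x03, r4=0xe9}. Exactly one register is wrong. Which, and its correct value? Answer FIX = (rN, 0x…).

0: ✓ CMP  NZCV=1010
1: · MOVGE
2: ✓ MOVVC  r3←0x03
3: · MOVLS
4: ✓ CMP  NZCV=1000
5: ✓ MOVCC  r0←0x05
6: · SUBPL
7: ✓ CMP  NZCV=0000
8: ✓ SUBCC  r0←0x12
9: · SUBLT
10: · ADDVS

FIX = (r4, 0x6d)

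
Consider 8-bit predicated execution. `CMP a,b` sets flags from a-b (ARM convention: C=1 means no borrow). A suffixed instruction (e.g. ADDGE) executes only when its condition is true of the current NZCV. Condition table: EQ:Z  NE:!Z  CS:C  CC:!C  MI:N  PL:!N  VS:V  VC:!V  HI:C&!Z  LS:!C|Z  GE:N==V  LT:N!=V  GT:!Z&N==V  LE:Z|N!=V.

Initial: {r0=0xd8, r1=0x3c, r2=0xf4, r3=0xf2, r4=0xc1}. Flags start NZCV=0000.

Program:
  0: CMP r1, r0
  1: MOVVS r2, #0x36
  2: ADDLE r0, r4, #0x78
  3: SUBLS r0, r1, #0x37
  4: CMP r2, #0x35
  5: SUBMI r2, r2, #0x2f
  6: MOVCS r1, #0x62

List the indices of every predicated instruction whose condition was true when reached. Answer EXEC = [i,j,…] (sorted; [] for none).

EXEC = [3,5,6]

[0] flags=0000 → (cmp)
[1] flags=0000 VS?F → skip
[2] flags=0000 LE?F → skip
[3] flags=0000 LS?T → r0=0x05
[4] flags=1010 → (cmp)
[5] flags=1010 MI?T → r2=0xc5
[6] flags=1010 CS?T → r1=0x62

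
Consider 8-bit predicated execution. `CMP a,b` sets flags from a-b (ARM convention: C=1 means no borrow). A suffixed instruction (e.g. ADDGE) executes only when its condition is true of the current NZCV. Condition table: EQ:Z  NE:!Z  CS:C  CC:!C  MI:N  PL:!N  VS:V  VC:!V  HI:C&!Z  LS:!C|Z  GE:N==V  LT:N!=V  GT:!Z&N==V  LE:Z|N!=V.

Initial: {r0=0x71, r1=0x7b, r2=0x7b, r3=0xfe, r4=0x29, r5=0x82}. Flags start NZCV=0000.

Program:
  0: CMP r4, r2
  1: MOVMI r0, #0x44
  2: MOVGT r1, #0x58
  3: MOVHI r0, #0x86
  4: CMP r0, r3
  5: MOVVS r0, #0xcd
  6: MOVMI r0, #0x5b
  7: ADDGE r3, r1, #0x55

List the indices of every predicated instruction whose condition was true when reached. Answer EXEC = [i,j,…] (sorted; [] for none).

EXEC = [1,7]

0: ✓ CMP  NZCV=1000
1: ✓ MOVMI  r0←0x44
2: · MOVGT
3: · MOVHI
4: ✓ CMP  NZCV=0000
5: · MOVVS
6: · MOVMI
7: ✓ ADDGE  r3←0xd0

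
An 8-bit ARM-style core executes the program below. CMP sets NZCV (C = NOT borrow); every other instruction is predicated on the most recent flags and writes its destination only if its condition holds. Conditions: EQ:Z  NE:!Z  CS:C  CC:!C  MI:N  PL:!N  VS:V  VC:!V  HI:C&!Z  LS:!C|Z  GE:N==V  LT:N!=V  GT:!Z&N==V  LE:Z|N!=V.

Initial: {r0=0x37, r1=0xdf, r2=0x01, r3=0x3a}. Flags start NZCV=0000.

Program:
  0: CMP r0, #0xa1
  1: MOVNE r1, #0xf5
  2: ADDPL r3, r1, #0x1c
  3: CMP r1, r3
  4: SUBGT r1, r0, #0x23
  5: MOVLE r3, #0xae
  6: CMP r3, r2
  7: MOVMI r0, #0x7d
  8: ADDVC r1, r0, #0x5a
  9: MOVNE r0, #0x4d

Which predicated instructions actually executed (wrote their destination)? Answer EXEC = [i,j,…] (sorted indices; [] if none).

[0] flags=1001 → (cmp)
[1] flags=1001 NE?T → r1=0xf5
[2] flags=1001 PL?F → skip
[3] flags=1010 → (cmp)
[4] flags=1010 GT?F → skip
[5] flags=1010 LE?T → r3=0xae
[6] flags=1010 → (cmp)
[7] flags=1010 MI?T → r0=0x7d
[8] flags=1010 VC?T → r1=0xd7
[9] flags=1010 NE?T → r0=0x4d

EXEC = [1,5,7,8,9]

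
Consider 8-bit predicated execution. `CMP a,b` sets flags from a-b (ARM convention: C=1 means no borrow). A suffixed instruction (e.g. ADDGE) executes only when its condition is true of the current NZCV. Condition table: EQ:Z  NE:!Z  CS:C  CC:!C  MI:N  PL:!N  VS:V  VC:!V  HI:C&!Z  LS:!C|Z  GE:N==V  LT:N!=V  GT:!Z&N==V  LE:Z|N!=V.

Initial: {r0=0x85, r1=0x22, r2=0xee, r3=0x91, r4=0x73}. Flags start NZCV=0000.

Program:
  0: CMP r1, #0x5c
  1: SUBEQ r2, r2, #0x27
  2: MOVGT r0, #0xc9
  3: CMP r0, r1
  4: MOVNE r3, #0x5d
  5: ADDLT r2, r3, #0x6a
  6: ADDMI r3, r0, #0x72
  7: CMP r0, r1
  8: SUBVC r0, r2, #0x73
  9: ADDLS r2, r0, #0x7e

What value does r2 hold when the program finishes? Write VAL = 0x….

[0] flags=1000 → (cmp)
[1] flags=1000 EQ?F → skip
[2] flags=1000 GT?F → skip
[3] flags=0011 → (cmp)
[4] flags=0011 NE?T → r3=0x5d
[5] flags=0011 LT?T → r2=0xc7
[6] flags=0011 MI?F → skip
[7] flags=0011 → (cmp)
[8] flags=0011 VC?F → skip
[9] flags=0011 LS?F → skip

VAL = 0xc7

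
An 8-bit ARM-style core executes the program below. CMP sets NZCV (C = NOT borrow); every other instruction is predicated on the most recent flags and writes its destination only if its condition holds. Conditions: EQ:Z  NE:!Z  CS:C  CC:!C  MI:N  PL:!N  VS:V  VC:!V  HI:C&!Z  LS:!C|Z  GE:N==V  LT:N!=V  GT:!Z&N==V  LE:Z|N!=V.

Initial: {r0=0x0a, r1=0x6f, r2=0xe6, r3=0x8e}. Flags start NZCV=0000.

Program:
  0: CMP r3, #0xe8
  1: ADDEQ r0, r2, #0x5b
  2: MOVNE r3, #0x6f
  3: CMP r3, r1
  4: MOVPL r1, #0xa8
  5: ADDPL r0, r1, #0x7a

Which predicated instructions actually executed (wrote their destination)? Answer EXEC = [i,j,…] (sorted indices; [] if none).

0: ✓ CMP  NZCV=1000
1: · ADDEQ
2: ✓ MOVNE  r3←0x6f
3: ✓ CMP  NZCV=0110
4: ✓ MOVPL  r1←0xa8
5: ✓ ADDPL  r0←0x22

EXEC = [2,4,5]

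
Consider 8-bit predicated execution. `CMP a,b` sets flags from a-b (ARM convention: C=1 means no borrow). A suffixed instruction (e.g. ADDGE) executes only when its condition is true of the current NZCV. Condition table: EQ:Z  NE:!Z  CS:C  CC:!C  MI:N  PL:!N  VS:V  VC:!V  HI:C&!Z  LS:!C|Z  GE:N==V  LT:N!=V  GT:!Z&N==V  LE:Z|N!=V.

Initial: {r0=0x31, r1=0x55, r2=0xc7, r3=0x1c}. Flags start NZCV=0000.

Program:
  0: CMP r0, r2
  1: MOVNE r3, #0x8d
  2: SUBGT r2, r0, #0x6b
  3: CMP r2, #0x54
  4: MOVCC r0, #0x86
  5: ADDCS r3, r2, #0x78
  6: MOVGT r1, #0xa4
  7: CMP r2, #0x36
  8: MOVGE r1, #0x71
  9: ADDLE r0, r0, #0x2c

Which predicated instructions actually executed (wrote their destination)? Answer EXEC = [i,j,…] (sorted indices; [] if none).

[0] flags=0000 → (cmp)
[1] flags=0000 NE?T → r3=0x8d
[2] flags=0000 GT?T → r2=0xc6
[3] flags=0011 → (cmp)
[4] flags=0011 CC?F → skip
[5] flags=0011 CS?T → r3=0x3e
[6] flags=0011 GT?F → skip
[7] flags=1010 → (cmp)
[8] flags=1010 GE?F → skip
[9] flags=1010 LE?T → r0=0x5d

EXEC = [1,2,5,9]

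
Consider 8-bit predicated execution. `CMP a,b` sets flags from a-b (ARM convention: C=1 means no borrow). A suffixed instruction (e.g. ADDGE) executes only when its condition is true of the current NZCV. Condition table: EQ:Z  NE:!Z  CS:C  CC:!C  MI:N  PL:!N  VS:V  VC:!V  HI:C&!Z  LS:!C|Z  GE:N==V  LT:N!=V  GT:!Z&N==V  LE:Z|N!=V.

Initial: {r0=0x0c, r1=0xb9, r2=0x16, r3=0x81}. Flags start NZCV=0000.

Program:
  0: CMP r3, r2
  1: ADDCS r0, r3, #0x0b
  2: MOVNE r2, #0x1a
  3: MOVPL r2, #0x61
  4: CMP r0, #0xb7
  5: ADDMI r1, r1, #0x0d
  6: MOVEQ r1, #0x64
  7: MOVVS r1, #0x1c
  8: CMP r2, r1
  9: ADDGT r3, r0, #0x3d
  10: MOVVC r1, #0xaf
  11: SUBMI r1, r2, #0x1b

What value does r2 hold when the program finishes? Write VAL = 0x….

VAL = 0x61

0: ✓ CMP  NZCV=0011
1: ✓ ADDCS  r0←0x8c
2: ✓ MOVNE  r2←0x1a
3: ✓ MOVPL  r2←0x61
4: ✓ CMP  NZCV=1000
5: ✓ ADDMI  r1←0xc6
6: · MOVEQ
7: · MOVVS
8: ✓ CMP  NZCV=1001
9: ✓ ADDGT  r3←0xc9
10: · MOVVC
11: ✓ SUBMI  r1←0x46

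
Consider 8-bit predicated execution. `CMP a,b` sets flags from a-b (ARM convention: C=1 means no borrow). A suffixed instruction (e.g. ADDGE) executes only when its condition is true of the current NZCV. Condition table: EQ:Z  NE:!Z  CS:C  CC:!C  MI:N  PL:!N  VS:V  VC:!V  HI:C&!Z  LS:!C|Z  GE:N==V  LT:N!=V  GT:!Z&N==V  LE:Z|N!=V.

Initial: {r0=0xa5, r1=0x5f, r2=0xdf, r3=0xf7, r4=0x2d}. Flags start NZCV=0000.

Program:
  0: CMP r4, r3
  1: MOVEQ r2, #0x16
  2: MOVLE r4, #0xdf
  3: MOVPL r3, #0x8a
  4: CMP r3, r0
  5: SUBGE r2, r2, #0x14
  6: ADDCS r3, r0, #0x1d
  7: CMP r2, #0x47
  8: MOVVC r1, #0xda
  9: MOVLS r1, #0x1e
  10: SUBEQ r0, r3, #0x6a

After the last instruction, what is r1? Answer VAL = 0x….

VAL = 0xda

0: ✓ CMP  NZCV=0000
1: · MOVEQ
2: · MOVLE
3: ✓ MOVPL  r3←0x8a
4: ✓ CMP  NZCV=1000
5: · SUBGE
6: · ADDCS
7: ✓ CMP  NZCV=1010
8: ✓ MOVVC  r1←0xda
9: · MOVLS
10: · SUBEQ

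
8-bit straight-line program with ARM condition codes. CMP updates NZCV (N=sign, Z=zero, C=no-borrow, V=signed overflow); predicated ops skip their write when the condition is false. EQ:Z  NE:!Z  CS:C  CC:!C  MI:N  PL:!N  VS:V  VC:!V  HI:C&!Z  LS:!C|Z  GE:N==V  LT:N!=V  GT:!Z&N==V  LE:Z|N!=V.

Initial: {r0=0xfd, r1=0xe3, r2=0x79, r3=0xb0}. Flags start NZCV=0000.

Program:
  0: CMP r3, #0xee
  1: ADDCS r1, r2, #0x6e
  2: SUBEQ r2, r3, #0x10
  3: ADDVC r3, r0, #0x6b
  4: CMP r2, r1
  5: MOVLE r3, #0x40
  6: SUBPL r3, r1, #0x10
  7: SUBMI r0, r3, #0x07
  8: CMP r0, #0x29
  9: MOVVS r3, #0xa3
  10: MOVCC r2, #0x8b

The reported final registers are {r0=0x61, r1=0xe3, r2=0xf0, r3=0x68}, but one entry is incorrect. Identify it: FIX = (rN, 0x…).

FIX = (r2, 0x79)

0: ✓ CMP  NZCV=1000
1: · ADDCS
2: · SUBEQ
3: ✓ ADDVC  r3←0x68
4: ✓ CMP  NZCV=1001
5: · MOVLE
6: · SUBPL
7: ✓ SUBMI  r0←0x61
8: ✓ CMP  NZCV=0010
9: · MOVVS
10: · MOVCC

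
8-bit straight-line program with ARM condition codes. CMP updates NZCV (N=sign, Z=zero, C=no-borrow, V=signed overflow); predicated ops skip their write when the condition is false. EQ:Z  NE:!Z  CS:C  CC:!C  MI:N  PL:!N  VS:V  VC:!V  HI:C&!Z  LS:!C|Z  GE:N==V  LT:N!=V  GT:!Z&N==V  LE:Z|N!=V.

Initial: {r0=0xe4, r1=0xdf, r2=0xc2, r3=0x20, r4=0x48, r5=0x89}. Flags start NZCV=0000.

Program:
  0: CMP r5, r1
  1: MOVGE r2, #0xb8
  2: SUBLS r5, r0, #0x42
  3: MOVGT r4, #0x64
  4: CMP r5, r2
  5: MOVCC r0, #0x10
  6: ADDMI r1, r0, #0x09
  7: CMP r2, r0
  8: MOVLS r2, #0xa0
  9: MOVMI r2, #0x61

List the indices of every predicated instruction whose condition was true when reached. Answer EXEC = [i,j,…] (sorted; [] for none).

EXEC = [2,5,6,9]

[0] flags=1000 → (cmp)
[1] flags=1000 GE?F → skip
[2] flags=1000 LS?T → r5=0xa2
[3] flags=1000 GT?F → skip
[4] flags=1000 → (cmp)
[5] flags=1000 CC?T → r0=0x10
[6] flags=1000 MI?T → r1=0x19
[7] flags=1010 → (cmp)
[8] flags=1010 LS?F → skip
[9] flags=1010 MI?T → r2=0x61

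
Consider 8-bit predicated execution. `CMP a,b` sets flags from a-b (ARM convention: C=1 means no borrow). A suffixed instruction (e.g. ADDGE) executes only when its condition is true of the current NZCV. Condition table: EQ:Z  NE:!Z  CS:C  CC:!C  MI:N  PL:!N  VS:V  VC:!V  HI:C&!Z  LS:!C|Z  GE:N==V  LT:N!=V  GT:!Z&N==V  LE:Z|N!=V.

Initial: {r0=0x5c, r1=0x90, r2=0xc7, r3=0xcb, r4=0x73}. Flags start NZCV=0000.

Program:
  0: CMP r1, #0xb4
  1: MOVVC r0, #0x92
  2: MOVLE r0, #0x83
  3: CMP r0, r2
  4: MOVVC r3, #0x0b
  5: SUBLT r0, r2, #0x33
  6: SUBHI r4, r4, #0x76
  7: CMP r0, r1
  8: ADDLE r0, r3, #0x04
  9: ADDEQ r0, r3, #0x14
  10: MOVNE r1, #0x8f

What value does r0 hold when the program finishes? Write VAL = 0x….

0: ✓ CMP  NZCV=1000
1: ✓ MOVVC  r0←0x92
2: ✓ MOVLE  r0←0x83
3: ✓ CMP  NZCV=1000
4: ✓ MOVVC  r3←0x0b
5: ✓ SUBLT  r0←0x94
6: · SUBHI
7: ✓ CMP  NZCV=0010
8: · ADDLE
9: · ADDEQ
10: ✓ MOVNE  r1←0x8f

VAL = 0x94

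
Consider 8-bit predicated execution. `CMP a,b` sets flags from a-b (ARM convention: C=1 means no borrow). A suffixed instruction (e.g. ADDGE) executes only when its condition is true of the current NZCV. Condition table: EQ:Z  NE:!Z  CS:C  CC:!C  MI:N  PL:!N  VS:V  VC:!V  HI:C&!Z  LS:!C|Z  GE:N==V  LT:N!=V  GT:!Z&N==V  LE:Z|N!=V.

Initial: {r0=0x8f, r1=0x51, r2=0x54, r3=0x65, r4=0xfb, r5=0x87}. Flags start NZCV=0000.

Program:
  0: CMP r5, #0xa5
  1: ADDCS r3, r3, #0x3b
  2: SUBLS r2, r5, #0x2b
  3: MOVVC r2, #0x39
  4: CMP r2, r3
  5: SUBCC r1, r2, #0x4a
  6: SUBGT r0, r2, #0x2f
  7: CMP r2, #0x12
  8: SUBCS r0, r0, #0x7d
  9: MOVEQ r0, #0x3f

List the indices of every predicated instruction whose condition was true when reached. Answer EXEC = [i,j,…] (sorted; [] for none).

EXEC = [2,3,5,8]

[0] flags=1000 → (cmp)
[1] flags=1000 CS?F → skip
[2] flags=1000 LS?T → r2=0x5c
[3] flags=1000 VC?T → r2=0x39
[4] flags=1000 → (cmp)
[5] flags=1000 CC?T → r1=0xef
[6] flags=1000 GT?F → skip
[7] flags=0010 → (cmp)
[8] flags=0010 CS?T → r0=0x12
[9] flags=0010 EQ?F → skip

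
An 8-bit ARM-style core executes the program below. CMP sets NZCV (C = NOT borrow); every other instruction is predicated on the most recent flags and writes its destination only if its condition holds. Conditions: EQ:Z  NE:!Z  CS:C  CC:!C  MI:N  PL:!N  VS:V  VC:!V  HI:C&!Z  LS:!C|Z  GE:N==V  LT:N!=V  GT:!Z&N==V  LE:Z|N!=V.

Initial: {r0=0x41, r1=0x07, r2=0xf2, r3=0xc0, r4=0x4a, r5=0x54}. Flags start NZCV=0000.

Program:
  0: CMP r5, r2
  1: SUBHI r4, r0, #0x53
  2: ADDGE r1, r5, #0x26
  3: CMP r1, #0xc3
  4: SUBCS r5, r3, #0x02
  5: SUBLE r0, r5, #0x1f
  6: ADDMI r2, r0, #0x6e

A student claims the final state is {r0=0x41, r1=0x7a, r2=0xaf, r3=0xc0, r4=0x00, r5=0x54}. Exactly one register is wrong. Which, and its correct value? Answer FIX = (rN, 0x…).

0: ✓ CMP  NZCV=0000
1: · SUBHI
2: ✓ ADDGE  r1←0x7a
3: ✓ CMP  NZCV=1001
4: · SUBCS
5: · SUBLE
6: ✓ ADDMI  r2←0xaf

FIX = (r4, 0x4a)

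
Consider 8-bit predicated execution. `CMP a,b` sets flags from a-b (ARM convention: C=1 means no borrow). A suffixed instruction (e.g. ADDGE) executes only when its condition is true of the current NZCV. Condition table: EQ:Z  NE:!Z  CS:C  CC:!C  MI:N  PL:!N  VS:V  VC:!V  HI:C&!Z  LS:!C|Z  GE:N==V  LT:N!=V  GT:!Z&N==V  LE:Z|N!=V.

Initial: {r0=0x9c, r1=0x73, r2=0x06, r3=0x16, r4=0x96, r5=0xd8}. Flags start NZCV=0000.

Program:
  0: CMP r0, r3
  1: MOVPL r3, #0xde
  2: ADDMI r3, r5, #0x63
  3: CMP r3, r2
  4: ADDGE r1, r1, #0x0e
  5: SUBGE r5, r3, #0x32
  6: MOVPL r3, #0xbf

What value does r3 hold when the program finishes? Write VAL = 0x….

VAL = 0xbf

0: ✓ CMP  NZCV=1010
1: · MOVPL
2: ✓ ADDMI  r3←0x3b
3: ✓ CMP  NZCV=0010
4: ✓ ADDGE  r1←0x81
5: ✓ SUBGE  r5←0x09
6: ✓ MOVPL  r3←0xbf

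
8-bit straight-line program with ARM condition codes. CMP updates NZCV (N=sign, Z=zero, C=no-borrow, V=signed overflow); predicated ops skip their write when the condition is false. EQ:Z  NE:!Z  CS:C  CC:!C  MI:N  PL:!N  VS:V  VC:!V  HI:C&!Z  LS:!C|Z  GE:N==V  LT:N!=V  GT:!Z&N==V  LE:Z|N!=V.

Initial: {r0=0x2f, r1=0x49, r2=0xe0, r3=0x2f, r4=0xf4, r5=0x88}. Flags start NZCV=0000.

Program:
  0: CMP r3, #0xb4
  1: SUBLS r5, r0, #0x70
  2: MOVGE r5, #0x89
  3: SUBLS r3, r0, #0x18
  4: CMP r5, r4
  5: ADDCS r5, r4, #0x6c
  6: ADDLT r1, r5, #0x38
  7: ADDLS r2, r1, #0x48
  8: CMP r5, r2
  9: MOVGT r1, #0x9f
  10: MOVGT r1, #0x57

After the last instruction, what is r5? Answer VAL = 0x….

[0] flags=0000 → (cmp)
[1] flags=0000 LS?T → r5=0xbf
[2] flags=0000 GE?T → r5=0x89
[3] flags=0000 LS?T → r3=0x17
[4] flags=1000 → (cmp)
[5] flags=1000 CS?F → skip
[6] flags=1000 LT?T → r1=0xc1
[7] flags=1000 LS?T → r2=0x09
[8] flags=1010 → (cmp)
[9] flags=1010 GT?F → skip
[10] flags=1010 GT?F → skip

VAL = 0x89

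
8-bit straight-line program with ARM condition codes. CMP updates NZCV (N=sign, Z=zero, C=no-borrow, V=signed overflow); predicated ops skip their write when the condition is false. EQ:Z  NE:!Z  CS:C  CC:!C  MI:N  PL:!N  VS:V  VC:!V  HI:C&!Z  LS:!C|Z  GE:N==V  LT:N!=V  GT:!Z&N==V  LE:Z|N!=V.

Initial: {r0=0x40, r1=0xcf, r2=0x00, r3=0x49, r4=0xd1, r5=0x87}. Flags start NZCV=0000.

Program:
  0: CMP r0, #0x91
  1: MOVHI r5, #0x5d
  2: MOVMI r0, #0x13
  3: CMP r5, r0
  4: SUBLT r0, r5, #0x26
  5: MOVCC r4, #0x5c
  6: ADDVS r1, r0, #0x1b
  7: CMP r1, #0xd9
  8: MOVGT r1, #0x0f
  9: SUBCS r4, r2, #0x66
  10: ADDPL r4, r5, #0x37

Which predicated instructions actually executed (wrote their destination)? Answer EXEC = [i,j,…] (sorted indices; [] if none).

EXEC = [2,4,6,8]

[0] flags=1001 → (cmp)
[1] flags=1001 HI?F → skip
[2] flags=1001 MI?T → r0=0x13
[3] flags=0011 → (cmp)
[4] flags=0011 LT?T → r0=0x61
[5] flags=0011 CC?F → skip
[6] flags=0011 VS?T → r1=0x7c
[7] flags=1001 → (cmp)
[8] flags=1001 GT?T → r1=0x0f
[9] flags=1001 CS?F → skip
[10] flags=1001 PL?F → skip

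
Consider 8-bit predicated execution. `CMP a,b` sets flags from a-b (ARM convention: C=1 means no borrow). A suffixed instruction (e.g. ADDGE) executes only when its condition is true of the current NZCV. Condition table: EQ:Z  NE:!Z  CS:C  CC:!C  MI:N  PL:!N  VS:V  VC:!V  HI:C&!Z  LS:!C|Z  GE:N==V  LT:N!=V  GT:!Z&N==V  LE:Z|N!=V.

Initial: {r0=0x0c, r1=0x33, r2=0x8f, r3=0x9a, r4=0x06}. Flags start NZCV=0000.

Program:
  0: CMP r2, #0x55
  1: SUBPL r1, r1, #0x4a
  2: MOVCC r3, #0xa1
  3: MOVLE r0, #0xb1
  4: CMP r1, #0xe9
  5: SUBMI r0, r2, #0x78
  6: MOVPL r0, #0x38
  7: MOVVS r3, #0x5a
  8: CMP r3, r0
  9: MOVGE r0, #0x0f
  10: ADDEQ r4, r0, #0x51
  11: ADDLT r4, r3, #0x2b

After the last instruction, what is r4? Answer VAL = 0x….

0: ✓ CMP  NZCV=0011
1: ✓ SUBPL  r1←0xe9
2: · MOVCC
3: ✓ MOVLE  r0←0xb1
4: ✓ CMP  NZCV=0110
5: · SUBMI
6: ✓ MOVPL  r0←0x38
7: · MOVVS
8: ✓ CMP  NZCV=0011
9: · MOVGE
10: · ADDEQ
11: ✓ ADDLT  r4←0xc5

VAL = 0xc5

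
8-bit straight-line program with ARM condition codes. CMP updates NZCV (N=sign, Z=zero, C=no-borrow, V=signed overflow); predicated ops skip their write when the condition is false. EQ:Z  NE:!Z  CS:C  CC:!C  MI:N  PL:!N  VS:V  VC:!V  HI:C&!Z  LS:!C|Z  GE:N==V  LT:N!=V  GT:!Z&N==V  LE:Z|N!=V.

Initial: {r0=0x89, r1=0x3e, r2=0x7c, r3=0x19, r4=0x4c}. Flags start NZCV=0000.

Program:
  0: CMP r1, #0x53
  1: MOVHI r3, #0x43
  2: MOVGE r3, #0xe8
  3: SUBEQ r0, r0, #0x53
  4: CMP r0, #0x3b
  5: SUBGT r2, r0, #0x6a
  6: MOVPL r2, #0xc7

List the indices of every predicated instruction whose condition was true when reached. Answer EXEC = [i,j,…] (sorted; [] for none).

EXEC = [6]

[0] flags=1000 → (cmp)
[1] flags=1000 HI?F → skip
[2] flags=1000 GE?F → skip
[3] flags=1000 EQ?F → skip
[4] flags=0011 → (cmp)
[5] flags=0011 GT?F → skip
[6] flags=0011 PL?T → r2=0xc7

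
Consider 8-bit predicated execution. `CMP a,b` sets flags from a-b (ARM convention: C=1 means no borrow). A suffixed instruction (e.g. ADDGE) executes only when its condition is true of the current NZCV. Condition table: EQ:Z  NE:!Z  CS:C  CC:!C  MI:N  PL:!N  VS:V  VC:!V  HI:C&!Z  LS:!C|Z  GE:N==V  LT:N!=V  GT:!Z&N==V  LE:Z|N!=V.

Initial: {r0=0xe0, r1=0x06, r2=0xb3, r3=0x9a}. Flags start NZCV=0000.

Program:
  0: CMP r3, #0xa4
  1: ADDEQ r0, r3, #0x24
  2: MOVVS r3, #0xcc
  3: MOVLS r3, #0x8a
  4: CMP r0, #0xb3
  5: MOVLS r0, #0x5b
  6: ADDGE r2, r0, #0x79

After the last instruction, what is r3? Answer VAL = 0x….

0: ✓ CMP  NZCV=1000
1: · ADDEQ
2: · MOVVS
3: ✓ MOVLS  r3←0x8a
4: ✓ CMP  NZCV=0010
5: · MOVLS
6: ✓ ADDGE  r2←0x59

VAL = 0x8a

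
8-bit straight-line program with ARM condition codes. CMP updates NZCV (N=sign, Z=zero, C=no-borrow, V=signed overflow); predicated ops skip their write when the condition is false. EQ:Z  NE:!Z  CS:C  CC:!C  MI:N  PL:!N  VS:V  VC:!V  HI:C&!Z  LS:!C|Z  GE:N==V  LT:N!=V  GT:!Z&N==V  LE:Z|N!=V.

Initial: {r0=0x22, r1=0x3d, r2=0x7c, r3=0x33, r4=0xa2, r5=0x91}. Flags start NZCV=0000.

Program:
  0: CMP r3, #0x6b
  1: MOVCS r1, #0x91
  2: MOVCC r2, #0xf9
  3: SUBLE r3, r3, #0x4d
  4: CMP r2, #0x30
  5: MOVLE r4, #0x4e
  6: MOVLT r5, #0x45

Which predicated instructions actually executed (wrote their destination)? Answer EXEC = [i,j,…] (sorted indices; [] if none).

[0] flags=1000 → (cmp)
[1] flags=1000 CS?F → skip
[2] flags=1000 CC?T → r2=0xf9
[3] flags=1000 LE?T → r3=0xe6
[4] flags=1010 → (cmp)
[5] flags=1010 LE?T → r4=0x4e
[6] flags=1010 LT?T → r5=0x45

EXEC = [2,3,5,6]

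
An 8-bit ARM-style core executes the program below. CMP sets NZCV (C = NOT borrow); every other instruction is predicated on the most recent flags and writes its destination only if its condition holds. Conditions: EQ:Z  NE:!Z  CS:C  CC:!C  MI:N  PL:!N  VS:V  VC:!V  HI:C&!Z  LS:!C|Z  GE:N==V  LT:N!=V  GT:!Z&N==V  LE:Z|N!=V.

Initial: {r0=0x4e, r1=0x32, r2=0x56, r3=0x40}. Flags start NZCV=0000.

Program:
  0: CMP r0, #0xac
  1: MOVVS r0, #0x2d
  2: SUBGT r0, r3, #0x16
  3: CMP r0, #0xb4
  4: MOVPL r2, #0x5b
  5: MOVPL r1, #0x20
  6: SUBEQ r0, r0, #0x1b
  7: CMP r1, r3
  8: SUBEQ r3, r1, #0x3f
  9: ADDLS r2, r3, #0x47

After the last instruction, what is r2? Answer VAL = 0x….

VAL = 0x87

0: ✓ CMP  NZCV=1001
1: ✓ MOVVS  r0←0x2d
2: ✓ SUBGT  r0←0x2a
3: ✓ CMP  NZCV=0000
4: ✓ MOVPL  r2←0x5b
5: ✓ MOVPL  r1←0x20
6: · SUBEQ
7: ✓ CMP  NZCV=1000
8: · SUBEQ
9: ✓ ADDLS  r2←0x87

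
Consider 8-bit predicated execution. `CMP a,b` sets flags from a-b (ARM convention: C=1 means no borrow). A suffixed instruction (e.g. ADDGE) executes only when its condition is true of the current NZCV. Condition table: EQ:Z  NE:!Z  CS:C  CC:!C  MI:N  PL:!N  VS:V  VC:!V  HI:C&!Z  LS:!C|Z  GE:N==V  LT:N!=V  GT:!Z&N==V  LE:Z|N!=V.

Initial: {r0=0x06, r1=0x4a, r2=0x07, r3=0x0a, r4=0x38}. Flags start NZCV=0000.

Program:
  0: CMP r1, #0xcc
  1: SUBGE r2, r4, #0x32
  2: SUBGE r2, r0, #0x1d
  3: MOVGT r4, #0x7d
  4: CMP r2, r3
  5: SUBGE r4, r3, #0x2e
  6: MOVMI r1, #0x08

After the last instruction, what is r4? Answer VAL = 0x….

VAL = 0x7d

0: ✓ CMP  NZCV=0000
1: ✓ SUBGE  r2←0x06
2: ✓ SUBGE  r2←0xe9
3: ✓ MOVGT  r4←0x7d
4: ✓ CMP  NZCV=1010
5: · SUBGE
6: ✓ MOVMI  r1←0x08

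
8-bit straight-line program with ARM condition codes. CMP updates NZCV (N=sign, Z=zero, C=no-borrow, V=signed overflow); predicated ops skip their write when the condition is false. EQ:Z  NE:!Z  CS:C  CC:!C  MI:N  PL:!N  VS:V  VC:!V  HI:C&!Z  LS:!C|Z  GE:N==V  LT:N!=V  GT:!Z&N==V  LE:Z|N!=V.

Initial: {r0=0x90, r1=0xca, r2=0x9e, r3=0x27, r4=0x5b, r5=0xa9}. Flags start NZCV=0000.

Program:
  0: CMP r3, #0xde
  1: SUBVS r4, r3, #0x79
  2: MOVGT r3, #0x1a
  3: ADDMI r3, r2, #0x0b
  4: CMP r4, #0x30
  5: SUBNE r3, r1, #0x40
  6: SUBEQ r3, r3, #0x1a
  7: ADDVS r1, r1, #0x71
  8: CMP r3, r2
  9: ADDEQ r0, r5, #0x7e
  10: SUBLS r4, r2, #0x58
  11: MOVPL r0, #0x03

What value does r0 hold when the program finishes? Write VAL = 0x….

0: ✓ CMP  NZCV=0000
1: · SUBVS
2: ✓ MOVGT  r3←0x1a
3: · ADDMI
4: ✓ CMP  NZCV=0010
5: ✓ SUBNE  r3←0x8a
6: · SUBEQ
7: · ADDVS
8: ✓ CMP  NZCV=1000
9: · ADDEQ
10: ✓ SUBLS  r4←0x46
11: · MOVPL

VAL = 0x90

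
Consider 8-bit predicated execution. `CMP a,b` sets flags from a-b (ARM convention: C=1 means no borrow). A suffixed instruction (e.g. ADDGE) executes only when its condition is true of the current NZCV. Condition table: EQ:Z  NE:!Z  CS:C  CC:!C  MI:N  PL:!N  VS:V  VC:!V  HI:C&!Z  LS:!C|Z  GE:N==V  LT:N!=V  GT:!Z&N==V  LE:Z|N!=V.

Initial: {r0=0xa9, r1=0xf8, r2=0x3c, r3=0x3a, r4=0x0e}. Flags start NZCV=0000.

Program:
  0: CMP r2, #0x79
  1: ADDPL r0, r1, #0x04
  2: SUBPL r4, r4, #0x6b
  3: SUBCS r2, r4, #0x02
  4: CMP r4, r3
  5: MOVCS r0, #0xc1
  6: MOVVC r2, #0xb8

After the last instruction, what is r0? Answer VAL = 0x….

[0] flags=1000 → (cmp)
[1] flags=1000 PL?F → skip
[2] flags=1000 PL?F → skip
[3] flags=1000 CS?F → skip
[4] flags=1000 → (cmp)
[5] flags=1000 CS?F → skip
[6] flags=1000 VC?T → r2=0xb8

VAL = 0xa9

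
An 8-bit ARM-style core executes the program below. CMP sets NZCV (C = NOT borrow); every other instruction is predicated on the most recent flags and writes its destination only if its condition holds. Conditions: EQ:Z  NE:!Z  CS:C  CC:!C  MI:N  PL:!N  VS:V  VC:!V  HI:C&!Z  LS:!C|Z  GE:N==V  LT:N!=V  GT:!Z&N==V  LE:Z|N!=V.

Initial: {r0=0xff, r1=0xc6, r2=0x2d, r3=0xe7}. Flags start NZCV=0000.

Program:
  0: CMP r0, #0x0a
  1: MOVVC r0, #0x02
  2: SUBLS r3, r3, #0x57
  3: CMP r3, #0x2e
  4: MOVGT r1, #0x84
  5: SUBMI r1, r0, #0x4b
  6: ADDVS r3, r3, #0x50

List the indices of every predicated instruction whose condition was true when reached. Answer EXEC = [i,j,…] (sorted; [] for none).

EXEC = [1,5]

0: ✓ CMP  NZCV=1010
1: ✓ MOVVC  r0←0x02
2: · SUBLS
3: ✓ CMP  NZCV=1010
4: · MOVGT
5: ✓ SUBMI  r1←0xb7
6: · ADDVS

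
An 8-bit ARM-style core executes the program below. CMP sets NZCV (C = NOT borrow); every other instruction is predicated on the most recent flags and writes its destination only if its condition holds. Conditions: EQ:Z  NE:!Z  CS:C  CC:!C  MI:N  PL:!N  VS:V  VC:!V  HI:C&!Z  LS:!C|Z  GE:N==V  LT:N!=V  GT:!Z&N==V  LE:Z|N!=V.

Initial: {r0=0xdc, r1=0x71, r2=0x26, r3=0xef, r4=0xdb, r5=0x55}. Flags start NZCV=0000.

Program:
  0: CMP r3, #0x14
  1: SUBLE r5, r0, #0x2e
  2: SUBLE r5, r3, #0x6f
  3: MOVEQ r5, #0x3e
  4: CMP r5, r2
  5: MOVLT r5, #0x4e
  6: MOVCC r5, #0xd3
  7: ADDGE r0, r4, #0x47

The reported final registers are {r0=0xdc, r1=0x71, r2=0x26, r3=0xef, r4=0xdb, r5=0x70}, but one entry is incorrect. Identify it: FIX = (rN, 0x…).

FIX = (r5, 0x4e)

0: ✓ CMP  NZCV=1010
1: ✓ SUBLE  r5←0xae
2: ✓ SUBLE  r5←0x80
3: · MOVEQ
4: ✓ CMP  NZCV=0011
5: ✓ MOVLT  r5←0x4e
6: · MOVCC
7: · ADDGE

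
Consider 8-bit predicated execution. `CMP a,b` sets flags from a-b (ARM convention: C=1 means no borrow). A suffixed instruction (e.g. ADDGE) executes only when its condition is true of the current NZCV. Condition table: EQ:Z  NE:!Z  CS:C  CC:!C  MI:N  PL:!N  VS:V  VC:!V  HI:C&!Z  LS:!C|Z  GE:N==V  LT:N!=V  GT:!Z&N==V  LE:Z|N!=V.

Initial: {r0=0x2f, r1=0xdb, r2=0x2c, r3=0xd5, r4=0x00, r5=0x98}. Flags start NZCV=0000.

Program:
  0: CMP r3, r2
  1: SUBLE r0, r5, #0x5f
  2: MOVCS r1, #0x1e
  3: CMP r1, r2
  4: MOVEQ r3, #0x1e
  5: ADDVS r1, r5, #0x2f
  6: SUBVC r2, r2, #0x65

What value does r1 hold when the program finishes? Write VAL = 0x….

VAL = 0x1e

[0] flags=1010 → (cmp)
[1] flags=1010 LE?T → r0=0x39
[2] flags=1010 CS?T → r1=0x1e
[3] flags=1000 → (cmp)
[4] flags=1000 EQ?F → skip
[5] flags=1000 VS?F → skip
[6] flags=1000 VC?T → r2=0xc7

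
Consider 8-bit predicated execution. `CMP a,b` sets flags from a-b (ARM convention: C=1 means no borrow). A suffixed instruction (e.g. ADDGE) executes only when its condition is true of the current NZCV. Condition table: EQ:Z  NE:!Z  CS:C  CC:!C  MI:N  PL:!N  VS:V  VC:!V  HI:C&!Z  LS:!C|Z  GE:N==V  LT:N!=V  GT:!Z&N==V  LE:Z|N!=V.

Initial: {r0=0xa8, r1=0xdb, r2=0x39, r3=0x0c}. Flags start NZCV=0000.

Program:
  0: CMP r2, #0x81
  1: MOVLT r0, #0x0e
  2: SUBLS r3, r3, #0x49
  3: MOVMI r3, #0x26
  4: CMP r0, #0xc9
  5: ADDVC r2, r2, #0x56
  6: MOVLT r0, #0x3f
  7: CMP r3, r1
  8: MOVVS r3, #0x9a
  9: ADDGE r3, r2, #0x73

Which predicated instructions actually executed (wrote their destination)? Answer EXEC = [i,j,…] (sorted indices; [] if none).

EXEC = [2,3,5,6,9]

[0] flags=1001 → (cmp)
[1] flags=1001 LT?F → skip
[2] flags=1001 LS?T → r3=0xc3
[3] flags=1001 MI?T → r3=0x26
[4] flags=1000 → (cmp)
[5] flags=1000 VC?T → r2=0x8f
[6] flags=1000 LT?T → r0=0x3f
[7] flags=0000 → (cmp)
[8] flags=0000 VS?F → skip
[9] flags=0000 GE?T → r3=0x02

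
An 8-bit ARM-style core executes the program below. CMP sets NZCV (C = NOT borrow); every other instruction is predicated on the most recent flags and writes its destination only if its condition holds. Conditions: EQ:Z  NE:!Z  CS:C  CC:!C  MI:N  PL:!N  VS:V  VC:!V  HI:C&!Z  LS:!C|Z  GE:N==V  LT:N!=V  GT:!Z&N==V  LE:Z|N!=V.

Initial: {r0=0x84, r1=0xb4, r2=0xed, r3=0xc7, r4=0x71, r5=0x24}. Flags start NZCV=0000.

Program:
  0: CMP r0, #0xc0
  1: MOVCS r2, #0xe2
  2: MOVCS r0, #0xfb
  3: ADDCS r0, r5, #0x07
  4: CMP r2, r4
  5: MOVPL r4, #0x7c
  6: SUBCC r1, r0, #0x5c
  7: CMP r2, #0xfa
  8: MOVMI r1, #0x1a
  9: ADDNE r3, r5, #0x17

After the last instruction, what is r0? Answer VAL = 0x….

VAL = 0x84

0: ✓ CMP  NZCV=1000
1: · MOVCS
2: · MOVCS
3: · ADDCS
4: ✓ CMP  NZCV=0011
5: ✓ MOVPL  r4←0x7c
6: · SUBCC
7: ✓ CMP  NZCV=1000
8: ✓ MOVMI  r1←0x1a
9: ✓ ADDNE  r3←0x3b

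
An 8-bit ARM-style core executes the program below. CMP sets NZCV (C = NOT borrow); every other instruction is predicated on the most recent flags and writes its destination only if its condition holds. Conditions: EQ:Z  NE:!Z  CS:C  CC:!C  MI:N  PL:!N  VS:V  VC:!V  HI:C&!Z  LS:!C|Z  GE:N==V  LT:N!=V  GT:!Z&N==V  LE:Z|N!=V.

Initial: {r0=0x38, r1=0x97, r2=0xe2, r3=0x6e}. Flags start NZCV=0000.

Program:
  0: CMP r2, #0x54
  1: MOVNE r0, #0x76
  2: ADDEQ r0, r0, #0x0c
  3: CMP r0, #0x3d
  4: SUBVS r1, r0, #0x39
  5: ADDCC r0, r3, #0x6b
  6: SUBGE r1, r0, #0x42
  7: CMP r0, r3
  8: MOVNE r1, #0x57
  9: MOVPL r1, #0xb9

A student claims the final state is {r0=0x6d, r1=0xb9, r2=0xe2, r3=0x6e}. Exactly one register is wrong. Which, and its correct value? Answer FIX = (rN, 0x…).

FIX = (r0, 0x76)

[0] flags=1010 → (cmp)
[1] flags=1010 NE?T → r0=0x76
[2] flags=1010 EQ?F → skip
[3] flags=0010 → (cmp)
[4] flags=0010 VS?F → skip
[5] flags=0010 CC?F → skip
[6] flags=0010 GE?T → r1=0x34
[7] flags=0010 → (cmp)
[8] flags=0010 NE?T → r1=0x57
[9] flags=0010 PL?T → r1=0xb9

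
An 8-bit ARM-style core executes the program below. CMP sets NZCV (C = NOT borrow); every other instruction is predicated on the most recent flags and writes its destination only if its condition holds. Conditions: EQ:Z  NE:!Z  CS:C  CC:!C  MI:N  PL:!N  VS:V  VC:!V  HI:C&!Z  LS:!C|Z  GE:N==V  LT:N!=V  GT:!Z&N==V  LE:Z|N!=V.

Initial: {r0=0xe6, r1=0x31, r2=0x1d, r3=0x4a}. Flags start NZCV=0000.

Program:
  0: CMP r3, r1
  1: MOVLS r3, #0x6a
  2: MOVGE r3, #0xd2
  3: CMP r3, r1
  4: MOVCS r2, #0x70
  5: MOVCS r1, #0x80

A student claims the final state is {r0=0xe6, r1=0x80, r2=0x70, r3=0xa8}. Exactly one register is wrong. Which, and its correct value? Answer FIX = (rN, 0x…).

FIX = (r3, 0xd2)

0: ✓ CMP  NZCV=0010
1: · MOVLS
2: ✓ MOVGE  r3←0xd2
3: ✓ CMP  NZCV=1010
4: ✓ MOVCS  r2←0x70
5: ✓ MOVCS  r1←0x80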